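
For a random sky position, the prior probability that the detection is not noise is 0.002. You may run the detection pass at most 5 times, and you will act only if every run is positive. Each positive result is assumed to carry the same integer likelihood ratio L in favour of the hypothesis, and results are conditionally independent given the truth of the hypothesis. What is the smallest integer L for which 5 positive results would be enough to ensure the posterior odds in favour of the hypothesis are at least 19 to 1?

Prior odds = 0.002/0.998 = 1/499.
Target odds = 19.
Need L⁵ ≥ 19 ÷ (1/499) = 9481.
6⁵ = 7776 < 9481 ≤ 16807 = 7⁵, so L = 7.

7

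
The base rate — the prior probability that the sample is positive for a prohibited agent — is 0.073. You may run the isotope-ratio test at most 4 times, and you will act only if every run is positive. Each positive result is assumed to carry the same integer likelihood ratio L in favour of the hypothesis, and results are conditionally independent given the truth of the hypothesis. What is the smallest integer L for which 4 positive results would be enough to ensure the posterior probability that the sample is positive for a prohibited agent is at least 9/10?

Prior odds = 0.073/0.927 = 73/927.
Target odds = 0.9/0.1 = 9.
Need L⁴ ≥ 9 ÷ (73/927) = 8343/73.
3⁴ = 81 < 8343/73 ≤ 256 = 4⁴, so L = 4.

4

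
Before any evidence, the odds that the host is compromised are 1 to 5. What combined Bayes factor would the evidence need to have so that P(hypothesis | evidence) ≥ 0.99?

495

Prior odds = 0.2.
Target odds = 0.99/0.01 = 99.
Required Bayes factor = 99 ÷ 0.2 = 495.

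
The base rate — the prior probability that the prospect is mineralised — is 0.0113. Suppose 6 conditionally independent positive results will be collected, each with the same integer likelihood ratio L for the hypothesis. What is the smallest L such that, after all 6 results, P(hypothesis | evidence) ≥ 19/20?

Prior odds = 0.0113/0.9887 = 113/9887.
Target odds = 0.95/0.05 = 19.
Need L⁶ ≥ 19 ÷ (113/9887) = 187853/113.
3⁶ = 729 < 187853/113 ≤ 4096 = 4⁶, so L = 4.

4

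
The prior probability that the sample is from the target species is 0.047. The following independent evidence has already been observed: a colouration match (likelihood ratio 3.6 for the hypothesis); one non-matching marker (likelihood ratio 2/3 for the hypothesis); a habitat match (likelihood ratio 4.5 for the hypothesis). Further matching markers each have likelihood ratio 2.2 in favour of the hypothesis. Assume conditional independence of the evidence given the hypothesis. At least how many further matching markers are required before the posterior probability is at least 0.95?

Prior odds = 0.047/0.953 = 47/953.
Combined Bayes factor of the evidence already in hand = 3.6 × (2/3) × 4.5 = 10.8.
Odds after that evidence = (47/953) × 10.8 = 2538/4765.
Target odds = 0.95/0.05 = 19.
Need 2.2ⁿ ≥ 19 ÷ (2538/4765) = 90535/2538.
2.2⁴ = 23.4256 falls short of 90535/2538 but 2.2⁵ = 51.53632 reaches it, so n = 5.

5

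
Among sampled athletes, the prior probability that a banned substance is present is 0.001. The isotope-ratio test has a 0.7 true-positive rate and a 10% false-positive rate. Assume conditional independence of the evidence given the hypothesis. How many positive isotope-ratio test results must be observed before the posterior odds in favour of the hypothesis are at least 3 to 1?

Prior odds: 0.001 ÷ 0.999 = 1/999.
Likelihood ratio of a positive result = 0.7/0.1 = 7.
Target odds = 3.
Need (1/999) × 7ⁿ ≥ 3, i.e. 7ⁿ ≥ 2997.
7⁴ = 2401 falls short of 2997 but 7⁵ = 16807 reaches it, so n = 5.

5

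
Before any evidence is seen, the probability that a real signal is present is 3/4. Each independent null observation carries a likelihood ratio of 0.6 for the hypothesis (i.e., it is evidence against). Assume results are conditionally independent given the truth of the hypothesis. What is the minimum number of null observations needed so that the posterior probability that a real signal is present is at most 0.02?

10

Prior odds: 0.75 ÷ 0.25 = 3.
Likelihood ratio per null observation = 0.6.
Target posterior odds = 0.02/0.98 = 1/49.
Need 3 × 0.6ⁿ ≤ 1/49, i.e. 0.6ⁿ ≤ 1/147.
0.6⁹ = 19683/1953125 is still above 1/147 but 0.6¹⁰ = 59049/9765625 is at or below it, so n = 10.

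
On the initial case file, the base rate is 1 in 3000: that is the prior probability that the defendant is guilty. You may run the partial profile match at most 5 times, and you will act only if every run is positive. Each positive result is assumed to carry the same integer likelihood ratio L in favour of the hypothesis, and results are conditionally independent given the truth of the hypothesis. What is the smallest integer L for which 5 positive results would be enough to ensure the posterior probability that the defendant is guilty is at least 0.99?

Prior odds = (1/3000)/(2999/3000) = 1/2999.
Target odds = 0.99/0.01 = 99.
Need L⁵ ≥ 99 ÷ (1/2999) = 296901.
12⁵ = 248832 < 296901 ≤ 371293 = 13⁵, so L = 13.

13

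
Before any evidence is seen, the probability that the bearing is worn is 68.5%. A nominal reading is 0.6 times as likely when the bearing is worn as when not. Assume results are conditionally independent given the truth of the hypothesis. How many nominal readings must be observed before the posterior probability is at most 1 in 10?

6

Prior odds: 0.685 ÷ 0.315 = 137/63.
Likelihood ratio per nominal reading = 0.6.
Target posterior odds = 0.1/0.9 = 1/9.
Require 0.6ⁿ ≤ 1/9 ÷ (137/63) = 7/137.
0.6⁵ = 0.07776 is still above 7/137 but 0.6⁶ = 729/15625 is at or below it, so n = 6.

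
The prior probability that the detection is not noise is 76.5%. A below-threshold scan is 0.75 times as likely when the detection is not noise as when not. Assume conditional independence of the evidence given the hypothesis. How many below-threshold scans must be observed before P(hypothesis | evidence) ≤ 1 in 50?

Prior odds = 0.765/0.235 = 153/47.
Likelihood ratio per below-threshold scan = 0.75.
Target odds: 0.02 ÷ 0.98 = 1/49.
Require 0.75ⁿ ≤ 1/49 ÷ (153/47) = 47/7497.
0.75¹⁷ ≈0.00751695 is still above 47/7497 but 0.75¹⁸ ≈0.00563771 is at or below it, so n = 18.

18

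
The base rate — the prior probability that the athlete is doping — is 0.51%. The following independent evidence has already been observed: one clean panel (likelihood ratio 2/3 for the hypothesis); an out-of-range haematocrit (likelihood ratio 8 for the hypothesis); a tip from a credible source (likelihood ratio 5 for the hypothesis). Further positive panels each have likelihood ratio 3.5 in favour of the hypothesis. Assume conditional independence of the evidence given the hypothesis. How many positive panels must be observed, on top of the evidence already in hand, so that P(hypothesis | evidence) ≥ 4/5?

3

Prior odds = 0.0051/0.9949 = 51/9949.
Combined Bayes factor of the evidence already in hand = (2/3) × 8 × 5 = 80/3.
Odds after that evidence = (51/9949) × 80/3 = 1360/9949.
Target odds = 0.8/0.2 = 4.
Need 3.5ⁿ ≥ 4 ÷ (1360/9949) = 9949/340.
3.5² = 12.25 falls short of 9949/340 but 3.5³ = 42.875 reaches it, so n = 3.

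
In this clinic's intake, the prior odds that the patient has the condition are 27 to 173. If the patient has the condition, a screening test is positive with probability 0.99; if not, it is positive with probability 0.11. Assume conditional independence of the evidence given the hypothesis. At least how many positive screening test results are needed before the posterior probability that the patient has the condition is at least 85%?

2

Prior odds = 27/173.
Likelihood ratio of a positive = 0.99/0.11 = 9.
Target posterior odds = 0.85/0.15 = 17/3.
Require 9ⁿ ≥ 17/3 ÷ (27/173) = 2941/81.
9¹ = 9 falls short of 2941/81 but 9² = 81 reaches it, so n = 2.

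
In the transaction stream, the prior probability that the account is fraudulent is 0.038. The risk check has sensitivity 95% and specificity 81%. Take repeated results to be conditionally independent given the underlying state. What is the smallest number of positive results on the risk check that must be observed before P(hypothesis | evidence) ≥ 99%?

5

Prior odds: 0.038 ÷ 0.962 = 19/481.
False-positive rate = 1 − 0.81 = 0.19; likelihood ratio of a positive = 0.95/0.19 = 5.
Target odds: 0.99 ÷ 0.01 = 99.
Require 5ⁿ ≥ 99 ÷ (19/481) = 47619/19.
5⁴ = 625 falls short of 47619/19 but 5⁵ = 3125 reaches it, so n = 5.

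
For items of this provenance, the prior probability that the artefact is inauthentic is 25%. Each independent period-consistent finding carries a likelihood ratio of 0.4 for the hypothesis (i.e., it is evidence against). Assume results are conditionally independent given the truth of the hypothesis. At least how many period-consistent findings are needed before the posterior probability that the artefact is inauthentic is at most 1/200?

5

Prior odds: 0.25 ÷ 0.75 = 1/3.
Likelihood ratio per period-consistent finding = 0.4.
Target posterior odds = 0.005/0.995 = 1/199.
Require 0.4ⁿ ≤ 1/199 ÷ (1/3) = 3/199.
0.4⁴ = 0.0256 is still above 3/199 but 0.4⁵ = 0.01024 is at or below it, so n = 5.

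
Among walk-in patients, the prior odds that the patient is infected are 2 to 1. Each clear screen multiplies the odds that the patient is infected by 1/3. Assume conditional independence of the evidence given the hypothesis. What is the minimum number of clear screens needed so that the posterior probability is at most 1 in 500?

Prior odds = 2.
Likelihood ratio per clear screen = 1/3.
Target odds: 0.002 ÷ 0.998 = 1/499.
Require (1/3)ⁿ ≤ 1/499 ÷ 2 = 1/998.
(1/3)⁶ = 1/729 is still above 1/998 but (1/3)⁷ = 1/2187 is at or below it, so n = 7.

7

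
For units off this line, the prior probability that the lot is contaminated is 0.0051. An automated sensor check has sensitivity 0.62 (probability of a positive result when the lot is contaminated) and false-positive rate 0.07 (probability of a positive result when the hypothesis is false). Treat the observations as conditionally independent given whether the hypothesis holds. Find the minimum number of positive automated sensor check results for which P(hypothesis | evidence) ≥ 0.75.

Prior odds = 0.0051/0.9949 = 51/9949.
Likelihood ratio of a positive result = 0.62/0.07 = 62/7.
Target odds: 0.75 ÷ 0.25 = 3.
Need (51/9949) × (62/7)ⁿ ≥ 3, i.e. (62/7)ⁿ ≥ 9949/17.
(62/7)² = 3844/49 falls short of 9949/17 but (62/7)³ = 238328/343 reaches it, so n = 3.

3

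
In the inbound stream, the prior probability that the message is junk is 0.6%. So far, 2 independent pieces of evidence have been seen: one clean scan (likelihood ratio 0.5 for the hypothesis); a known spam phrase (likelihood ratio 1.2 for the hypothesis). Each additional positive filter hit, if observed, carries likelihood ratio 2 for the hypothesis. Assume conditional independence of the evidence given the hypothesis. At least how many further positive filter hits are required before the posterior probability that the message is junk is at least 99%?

15

Prior odds = 0.006/0.994 = 3/497.
Combined Bayes factor of the evidence already in hand = 0.5 × 1.2 = 0.6.
Odds after that evidence = (3/497) × 0.6 = 9/2485.
Target odds = 0.99/0.01 = 99.
Need 2ⁿ ≥ 99 ÷ (9/2485) = 27335.
2¹⁴ = 16384 falls short of 27335 but 2¹⁵ = 32768 reaches it, so n = 15.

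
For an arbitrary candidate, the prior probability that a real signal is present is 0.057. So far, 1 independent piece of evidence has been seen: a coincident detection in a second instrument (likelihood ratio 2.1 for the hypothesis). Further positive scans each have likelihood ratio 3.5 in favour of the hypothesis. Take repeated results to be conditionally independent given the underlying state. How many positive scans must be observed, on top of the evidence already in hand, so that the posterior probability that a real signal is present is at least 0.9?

4

Prior odds = 0.057/0.943 = 57/943.
Bayes factor of the evidence already in hand = 2.1.
Odds after that evidence = (57/943) × 2.1 = 1197/9430.
Target odds = 0.9/0.1 = 9.
Need 3.5ⁿ ≥ 9 ÷ (1197/9430) = 9430/133.
3.5³ = 42.875 falls short of 9430/133 but 3.5⁴ = 150.0625 reaches it, so n = 4.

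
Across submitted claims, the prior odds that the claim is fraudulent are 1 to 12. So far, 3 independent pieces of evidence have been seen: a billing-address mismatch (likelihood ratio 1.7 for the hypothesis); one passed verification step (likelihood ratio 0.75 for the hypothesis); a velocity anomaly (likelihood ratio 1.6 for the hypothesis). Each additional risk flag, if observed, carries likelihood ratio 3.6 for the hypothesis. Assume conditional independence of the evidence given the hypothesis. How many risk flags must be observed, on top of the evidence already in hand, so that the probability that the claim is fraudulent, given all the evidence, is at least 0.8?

3

Prior odds = 1/12.
Combined Bayes factor of the evidence already in hand = 1.7 × 0.75 × 1.6 = 2.04.
Odds after that evidence = (1/12) × 2.04 = 0.17.
Target odds = 0.8/0.2 = 4.
Need 3.6ⁿ ≥ 4 ÷ 0.17 = 400/17.
3.6² = 12.96 falls short of 400/17 but 3.6³ = 46.656 reaches it, so n = 3.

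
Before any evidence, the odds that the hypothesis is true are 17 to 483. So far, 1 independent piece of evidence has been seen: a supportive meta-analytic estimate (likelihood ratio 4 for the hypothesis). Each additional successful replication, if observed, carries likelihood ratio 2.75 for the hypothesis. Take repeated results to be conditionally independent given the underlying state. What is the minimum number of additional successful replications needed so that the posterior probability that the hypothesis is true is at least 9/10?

Prior odds = 17/483.
Bayes factor of the evidence already in hand = 4.
Odds after that evidence = (17/483) × 4 = 68/483.
Target odds = 0.9/0.1 = 9.
Need 2.75ⁿ ≥ 9 ÷ (68/483) = 4347/68.
2.75⁴ = 57.19140625 falls short of 4347/68 but 2.75⁵ = 161051/1024 reaches it, so n = 5.

5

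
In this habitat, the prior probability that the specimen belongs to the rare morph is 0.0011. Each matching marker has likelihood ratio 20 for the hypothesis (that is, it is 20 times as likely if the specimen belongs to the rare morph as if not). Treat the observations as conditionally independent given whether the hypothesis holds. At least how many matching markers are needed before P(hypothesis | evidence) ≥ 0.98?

Prior odds: 0.0011 ÷ 0.9989 = 11/9989.
Likelihood ratio per matching marker = 20.
Target odds: 0.98 ÷ 0.02 = 49.
Need (11/9989) × 20ⁿ ≥ 49, i.e. 20ⁿ ≥ 489461/11.
20³ = 8000 falls short of 489461/11 but 20⁴ = 160000 reaches it, so n = 4.

4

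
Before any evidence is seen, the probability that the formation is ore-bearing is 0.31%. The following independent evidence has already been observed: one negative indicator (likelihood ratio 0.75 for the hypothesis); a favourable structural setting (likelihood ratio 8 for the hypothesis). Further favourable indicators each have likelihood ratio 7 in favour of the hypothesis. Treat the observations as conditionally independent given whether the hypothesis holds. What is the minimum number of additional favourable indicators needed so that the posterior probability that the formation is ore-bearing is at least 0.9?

4

Prior odds = 0.0031/0.9969 = 31/9969.
Combined Bayes factor of the evidence already in hand = 0.75 × 8 = 6.
Odds after that evidence = (31/9969) × 6 = 62/3323.
Target odds = 0.9/0.1 = 9.
Need 7ⁿ ≥ 9 ÷ (62/3323) = 29907/62.
7³ = 343 falls short of 29907/62 but 7⁴ = 2401 reaches it, so n = 4.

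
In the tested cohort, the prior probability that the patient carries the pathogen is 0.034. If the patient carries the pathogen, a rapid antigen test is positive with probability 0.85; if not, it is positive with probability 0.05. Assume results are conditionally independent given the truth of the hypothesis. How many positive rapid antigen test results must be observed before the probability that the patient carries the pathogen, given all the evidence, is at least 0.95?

3

Prior odds = 0.034/0.966 = 17/483.
Likelihood ratio of a positive = 0.85/0.05 = 17.
Target odds: 0.95 ÷ 0.05 = 19.
Need (17/483) × 17ⁿ ≥ 19, i.e. 17ⁿ ≥ 9177/17.
17² = 289 falls short of 9177/17 but 17³ = 4913 reaches it, so n = 3.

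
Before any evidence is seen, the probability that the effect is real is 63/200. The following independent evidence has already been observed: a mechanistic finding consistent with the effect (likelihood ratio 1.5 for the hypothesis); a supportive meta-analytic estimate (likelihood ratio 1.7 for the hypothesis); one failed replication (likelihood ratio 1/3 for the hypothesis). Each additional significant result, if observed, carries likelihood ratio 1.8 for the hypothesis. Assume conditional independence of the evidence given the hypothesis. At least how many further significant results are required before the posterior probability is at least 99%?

10

Prior odds = 0.315/0.685 = 63/137.
Combined Bayes factor of the evidence already in hand = 1.5 × 1.7 × (1/3) = 0.85.
Odds after that evidence = (63/137) × 0.85 = 1071/2740.
Target odds = 0.99/0.01 = 99.
Need 1.8ⁿ ≥ 99 ÷ (1071/2740) = 30140/119.
1.8⁹ = 387420489/1953125 falls short of 30140/119 but 1.8¹⁰ ≈357.047 reaches it, so n = 10.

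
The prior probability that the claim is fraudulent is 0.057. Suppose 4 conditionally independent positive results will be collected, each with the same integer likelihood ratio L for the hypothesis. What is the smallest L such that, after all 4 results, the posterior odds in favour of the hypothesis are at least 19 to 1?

Prior odds = 0.057/0.943 = 57/943.
Target odds = 19.
Need L⁴ ≥ 19 ÷ (57/943) = 943/3.
4⁴ = 256 < 943/3 ≤ 625 = 5⁴, so L = 5.

5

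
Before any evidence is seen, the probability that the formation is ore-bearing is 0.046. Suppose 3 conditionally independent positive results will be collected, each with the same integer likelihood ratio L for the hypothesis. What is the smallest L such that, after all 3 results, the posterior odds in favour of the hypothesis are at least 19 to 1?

8

Prior odds = 0.046/0.954 = 23/477.
Target odds = 19.
Need L³ ≥ 19 ÷ (23/477) = 9063/23.
7³ = 343 < 9063/23 ≤ 512 = 8³, so L = 8.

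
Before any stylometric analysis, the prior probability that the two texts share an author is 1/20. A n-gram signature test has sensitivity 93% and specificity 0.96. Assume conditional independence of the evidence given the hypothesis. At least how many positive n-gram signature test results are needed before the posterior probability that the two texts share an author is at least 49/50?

Prior odds = 0.05/0.95 = 1/19.
False-positive rate = 1 − 0.96 = 0.04; likelihood ratio of a positive = 0.93/0.04 = 23.25.
Target odds: 0.98 ÷ 0.02 = 49.
Require 23.25ⁿ ≥ 49 ÷ (1/19) = 931.
23.25² = 540.5625 falls short of 931 but 23.25³ = 804357/64 reaches it, so n = 3.

3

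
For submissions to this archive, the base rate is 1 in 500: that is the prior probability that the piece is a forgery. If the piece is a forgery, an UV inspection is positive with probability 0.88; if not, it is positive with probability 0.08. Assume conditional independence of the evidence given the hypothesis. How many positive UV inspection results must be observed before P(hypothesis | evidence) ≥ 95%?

4

Prior odds = 0.002/0.998 = 1/499.
Likelihood ratio of a positive = 0.88/0.08 = 11.
Target posterior odds = 0.95/0.05 = 19.
Need (1/499) × 11ⁿ ≥ 19, i.e. 11ⁿ ≥ 9481.
11³ = 1331 falls short of 9481 but 11⁴ = 14641 reaches it, so n = 4.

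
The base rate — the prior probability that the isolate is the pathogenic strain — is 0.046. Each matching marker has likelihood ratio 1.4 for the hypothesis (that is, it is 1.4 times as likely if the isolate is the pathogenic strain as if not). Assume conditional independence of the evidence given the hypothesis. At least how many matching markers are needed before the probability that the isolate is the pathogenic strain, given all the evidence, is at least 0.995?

Prior odds: 0.046 ÷ 0.954 = 23/477.
Likelihood ratio per matching marker = 1.4.
Target odds: 0.995 ÷ 0.005 = 199.
Need (23/477) × 1.4ⁿ ≥ 199, i.e. 1.4ⁿ ≥ 94923/23.
1.4²⁴ ≈3214.2 falls short of 94923/23 but 1.4²⁵ ≈4499.88 reaches it, so n = 25.

25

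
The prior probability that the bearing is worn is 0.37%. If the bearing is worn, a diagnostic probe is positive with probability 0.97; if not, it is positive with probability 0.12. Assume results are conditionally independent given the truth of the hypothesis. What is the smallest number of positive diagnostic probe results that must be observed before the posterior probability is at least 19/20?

Prior odds: 0.0037 ÷ 0.9963 = 37/9963.
Likelihood ratio of a positive = 0.97/0.12 = 97/12.
Target odds: 0.95 ÷ 0.05 = 19.
Need (37/9963) × (97/12)ⁿ ≥ 19, i.e. (97/12)ⁿ ≥ 189297/37.
(97/12)⁴ = 88529281/20736 falls short of 189297/37 but (97/12)⁵ ≈34510.6 reaches it, so n = 5.

5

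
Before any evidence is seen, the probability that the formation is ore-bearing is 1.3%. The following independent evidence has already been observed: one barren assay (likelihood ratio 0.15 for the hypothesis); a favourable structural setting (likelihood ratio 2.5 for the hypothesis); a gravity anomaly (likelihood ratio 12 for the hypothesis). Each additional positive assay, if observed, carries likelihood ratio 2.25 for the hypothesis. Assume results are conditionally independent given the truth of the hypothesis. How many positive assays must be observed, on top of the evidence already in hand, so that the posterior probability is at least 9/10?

7

Prior odds = 0.013/0.987 = 13/987.
Combined Bayes factor of the evidence already in hand = 0.15 × 2.5 × 12 = 4.5.
Odds after that evidence = (13/987) × 4.5 = 39/658.
Target odds = 0.9/0.1 = 9.
Need 2.25ⁿ ≥ 9 ÷ (39/658) = 1974/13.
2.25⁶ = 531441/4096 falls short of 1974/13 but 2.25⁷ = 4782969/16384 reaches it, so n = 7.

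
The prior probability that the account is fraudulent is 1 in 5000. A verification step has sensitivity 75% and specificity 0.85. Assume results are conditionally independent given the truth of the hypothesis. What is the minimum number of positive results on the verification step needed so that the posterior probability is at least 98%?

8

Prior odds: 0.0002 ÷ 0.9998 = 1/4999.
False-positive rate = 1 − 0.85 = 0.15; likelihood ratio of a positive = 0.75/0.15 = 5.
Target odds: 0.98 ÷ 0.02 = 49.
Require 5ⁿ ≥ 49 ÷ (1/4999) = 244951.
5⁷ = 78125 falls short of 244951 but 5⁸ = 390625 reaches it, so n = 8.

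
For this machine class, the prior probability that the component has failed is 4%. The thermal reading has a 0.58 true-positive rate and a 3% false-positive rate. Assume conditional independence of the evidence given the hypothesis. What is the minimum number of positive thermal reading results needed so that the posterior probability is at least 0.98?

3

Prior odds = 0.04/0.96 = 1/24.
Likelihood ratio of a positive result = 0.58/0.03 = 58/3.
Target odds: 0.98 ÷ 0.02 = 49.
Need (1/24) × (58/3)ⁿ ≥ 49, i.e. (58/3)ⁿ ≥ 1176.
(58/3)² = 3364/9 falls short of 1176 but (58/3)³ = 195112/27 reaches it, so n = 3.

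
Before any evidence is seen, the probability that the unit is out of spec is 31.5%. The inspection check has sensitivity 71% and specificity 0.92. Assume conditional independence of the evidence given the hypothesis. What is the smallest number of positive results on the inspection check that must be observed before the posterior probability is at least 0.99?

Prior odds: 0.315 ÷ 0.685 = 63/137.
False-positive rate = 1 − 0.92 = 0.08; likelihood ratio of a positive = 0.71/0.08 = 8.875.
Target posterior odds = 0.99/0.01 = 99.
Need (63/137) × 8.875ⁿ ≥ 99, i.e. 8.875ⁿ ≥ 1507/7.
8.875² = 78.765625 falls short of 1507/7 but 8.875³ = 357911/512 reaches it, so n = 3.

3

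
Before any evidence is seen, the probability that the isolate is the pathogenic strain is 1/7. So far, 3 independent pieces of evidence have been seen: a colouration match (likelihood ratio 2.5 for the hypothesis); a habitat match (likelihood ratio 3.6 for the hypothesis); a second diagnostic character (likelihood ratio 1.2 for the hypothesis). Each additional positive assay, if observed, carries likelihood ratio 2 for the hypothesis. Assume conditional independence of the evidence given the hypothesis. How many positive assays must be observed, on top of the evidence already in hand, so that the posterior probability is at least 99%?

6

Prior odds = (1/7)/(6/7) = 1/6.
Combined Bayes factor of the evidence already in hand = 2.5 × 3.6 × 1.2 = 10.8.
Odds after that evidence = (1/6) × 10.8 = 1.8.
Target odds = 0.99/0.01 = 99.
Need 2ⁿ ≥ 99 ÷ 1.8 = 55.
2⁵ = 32 falls short of 55 but 2⁶ = 64 reaches it, so n = 6.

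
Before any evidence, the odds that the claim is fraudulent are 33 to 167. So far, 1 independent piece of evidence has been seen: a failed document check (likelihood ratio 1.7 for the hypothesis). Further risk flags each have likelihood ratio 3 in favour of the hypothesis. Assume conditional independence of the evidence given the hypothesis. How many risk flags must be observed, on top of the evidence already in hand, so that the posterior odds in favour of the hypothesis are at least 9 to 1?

3

Prior odds = 33/167.
Bayes factor of the evidence already in hand = 1.7.
Odds after that evidence = (33/167) × 1.7 = 561/1670.
Target odds = 9.
Need 3ⁿ ≥ 9 ÷ (561/1670) = 5010/187.
3² = 9 falls short of 5010/187 but 3³ = 27 reaches it, so n = 3.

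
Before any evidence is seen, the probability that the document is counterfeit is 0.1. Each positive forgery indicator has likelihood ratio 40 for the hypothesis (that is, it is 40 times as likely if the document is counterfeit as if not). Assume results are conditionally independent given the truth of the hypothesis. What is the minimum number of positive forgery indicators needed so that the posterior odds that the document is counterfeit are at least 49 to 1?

2

Prior odds: 0.1 ÷ 0.9 = 1/9.
Likelihood ratio per positive forgery indicator = 40.
Target odds = 49.
Need (1/9) × 40ⁿ ≥ 49, i.e. 40ⁿ ≥ 441.
40¹ = 40 falls short of 441 but 40² = 1600 reaches it, so n = 2.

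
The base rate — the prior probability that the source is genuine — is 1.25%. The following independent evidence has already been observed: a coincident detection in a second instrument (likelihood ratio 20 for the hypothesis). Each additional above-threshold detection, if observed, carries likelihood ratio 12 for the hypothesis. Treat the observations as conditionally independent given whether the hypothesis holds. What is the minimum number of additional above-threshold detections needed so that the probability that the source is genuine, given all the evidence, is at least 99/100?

Prior odds = 0.0125/0.9875 = 1/79.
Bayes factor of the evidence already in hand = 20.
Odds after that evidence = (1/79) × 20 = 20/79.
Target odds = 0.99/0.01 = 99.
Need 12ⁿ ≥ 99 ÷ (20/79) = 391.05.
12² = 144 falls short of 391.05 but 12³ = 1728 reaches it, so n = 3.

3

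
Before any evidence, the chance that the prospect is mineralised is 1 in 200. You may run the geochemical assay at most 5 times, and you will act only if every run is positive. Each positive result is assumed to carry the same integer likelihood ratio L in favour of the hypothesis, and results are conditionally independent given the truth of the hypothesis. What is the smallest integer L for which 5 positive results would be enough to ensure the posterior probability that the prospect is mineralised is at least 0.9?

5

Prior odds = 0.005/0.995 = 1/199.
Target odds = 0.9/0.1 = 9.
Need L⁵ ≥ 9 ÷ (1/199) = 1791.
4⁵ = 1024 < 1791 ≤ 3125 = 5⁵, so L = 5.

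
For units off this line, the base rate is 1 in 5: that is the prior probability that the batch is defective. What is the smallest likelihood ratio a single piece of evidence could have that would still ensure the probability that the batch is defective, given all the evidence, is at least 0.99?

396

Prior odds = 0.2/0.8 = 0.25.
Target odds = 0.99/0.01 = 99.
Required Bayes factor = 99 ÷ 0.25 = 396.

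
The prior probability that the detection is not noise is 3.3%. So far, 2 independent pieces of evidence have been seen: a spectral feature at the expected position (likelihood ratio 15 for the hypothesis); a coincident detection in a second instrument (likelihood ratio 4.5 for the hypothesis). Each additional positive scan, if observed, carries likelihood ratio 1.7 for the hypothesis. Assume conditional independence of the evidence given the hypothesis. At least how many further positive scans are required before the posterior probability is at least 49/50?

6

Prior odds = 0.033/0.967 = 33/967.
Combined Bayes factor of the evidence already in hand = 15 × 4.5 = 67.5.
Odds after that evidence = (33/967) × 67.5 = 4455/1934.
Target odds = 0.98/0.02 = 49.
Need 1.7ⁿ ≥ 49 ÷ (4455/1934) = 94766/4455.
1.7⁵ = 1419857/100000 falls short of 94766/4455 but 1.7⁶ = 24137569/1000000 reaches it, so n = 6.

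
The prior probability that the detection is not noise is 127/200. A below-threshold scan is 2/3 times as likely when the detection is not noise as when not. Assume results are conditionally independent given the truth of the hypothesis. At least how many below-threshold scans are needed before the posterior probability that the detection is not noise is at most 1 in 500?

Prior odds = 0.635/0.365 = 127/73.
Likelihood ratio per below-threshold scan = 2/3.
Target odds: 0.002 ÷ 0.998 = 1/499.
Require (2/3)ⁿ ≤ 1/499 ÷ (127/73) = 73/63373.
(2/3)¹⁶ = 65536/43046721 is still above 73/63373 but (2/3)¹⁷ = 131072/129140163 is at or below it, so n = 17.

17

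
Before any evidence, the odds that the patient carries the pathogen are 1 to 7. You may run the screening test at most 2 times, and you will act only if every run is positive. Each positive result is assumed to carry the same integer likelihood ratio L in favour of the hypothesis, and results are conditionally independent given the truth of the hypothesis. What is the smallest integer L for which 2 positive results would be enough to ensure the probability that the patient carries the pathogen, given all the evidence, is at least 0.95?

12

Prior odds = 1/7.
Target odds = 0.95/0.05 = 19.
Need L² ≥ 19 ÷ (1/7) = 133.
11² = 121 < 133 ≤ 144 = 12², so L = 12.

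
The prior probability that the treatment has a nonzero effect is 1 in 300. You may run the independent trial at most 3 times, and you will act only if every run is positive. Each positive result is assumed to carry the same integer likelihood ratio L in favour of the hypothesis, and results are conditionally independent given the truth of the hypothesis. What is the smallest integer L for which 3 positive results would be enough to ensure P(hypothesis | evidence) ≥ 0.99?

31

Prior odds = (1/300)/(299/300) = 1/299.
Target odds = 0.99/0.01 = 99.
Need L³ ≥ 99 ÷ (1/299) = 29601.
30³ = 27000 < 29601 ≤ 29791 = 31³, so L = 31.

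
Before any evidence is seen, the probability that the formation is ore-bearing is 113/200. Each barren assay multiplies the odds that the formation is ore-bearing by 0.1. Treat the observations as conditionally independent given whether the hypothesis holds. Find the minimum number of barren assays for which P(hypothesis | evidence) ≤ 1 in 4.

Prior odds = 0.565/0.435 = 113/87.
Likelihood ratio per barren assay = 0.1.
Target posterior odds = 0.25/0.75 = 1/3.
Need (113/87) × 0.1ⁿ ≤ 1/3, i.e. 0.1ⁿ ≤ 29/113.
0.1¹ = 0.1, which is already at or below the required 29/113; so n = 1.

1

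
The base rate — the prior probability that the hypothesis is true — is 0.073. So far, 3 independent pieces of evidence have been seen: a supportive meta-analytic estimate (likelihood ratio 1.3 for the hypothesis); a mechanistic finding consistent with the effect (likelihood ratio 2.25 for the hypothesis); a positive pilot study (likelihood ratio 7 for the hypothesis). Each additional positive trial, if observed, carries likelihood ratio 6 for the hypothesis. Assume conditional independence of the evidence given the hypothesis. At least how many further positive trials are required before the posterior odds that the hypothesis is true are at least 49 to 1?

2

Prior odds = 0.073/0.927 = 73/927.
Combined Bayes factor of the evidence already in hand = 1.3 × 2.25 × 7 = 20.475.
Odds after that evidence = (73/927) × 20.475 = 6643/4120.
Target odds = 49.
Need 6ⁿ ≥ 49 ÷ (6643/4120) = 28840/949.
6¹ = 6 falls short of 28840/949 but 6² = 36 reaches it, so n = 2.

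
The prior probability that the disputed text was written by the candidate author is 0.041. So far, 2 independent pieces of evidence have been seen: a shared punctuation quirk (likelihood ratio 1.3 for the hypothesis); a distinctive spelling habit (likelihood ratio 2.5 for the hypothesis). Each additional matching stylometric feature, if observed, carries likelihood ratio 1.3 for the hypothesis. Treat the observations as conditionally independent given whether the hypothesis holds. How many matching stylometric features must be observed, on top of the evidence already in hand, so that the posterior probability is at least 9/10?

16

Prior odds = 0.041/0.959 = 41/959.
Combined Bayes factor of the evidence already in hand = 1.3 × 2.5 = 3.25.
Odds after that evidence = (41/959) × 3.25 = 533/3836.
Target odds = 0.9/0.1 = 9.
Need 1.3ⁿ ≥ 9 ÷ (533/3836) = 34524/533.
1.3¹⁵ ≈51.1859 falls short of 34524/533 but 1.3¹⁶ ≈66.5417 reaches it, so n = 16.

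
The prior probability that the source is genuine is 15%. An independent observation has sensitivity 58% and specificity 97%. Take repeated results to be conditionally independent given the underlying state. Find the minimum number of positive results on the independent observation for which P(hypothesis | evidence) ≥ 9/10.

Prior odds = 0.15/0.85 = 3/17.
False-positive rate = 1 − 0.97 = 0.03; likelihood ratio of a positive = 0.58/0.03 = 58/3.
Target posterior odds = 0.9/0.1 = 9.
Require (58/3)ⁿ ≥ 9 ÷ (3/17) = 51.
(58/3)¹ = 58/3 falls short of 51 but (58/3)² = 3364/9 reaches it, so n = 2.

2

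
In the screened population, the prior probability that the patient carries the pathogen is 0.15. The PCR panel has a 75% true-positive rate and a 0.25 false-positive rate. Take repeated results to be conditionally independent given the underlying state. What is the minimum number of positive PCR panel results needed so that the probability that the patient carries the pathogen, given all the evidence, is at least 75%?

3

Prior odds: 0.15 ÷ 0.85 = 3/17.
Likelihood ratio of a positive result = 0.75/0.25 = 3.
Target odds: 0.75 ÷ 0.25 = 3.
Need (3/17) × 3ⁿ ≥ 3, i.e. 3ⁿ ≥ 17.
3² = 9 falls short of 17 but 3³ = 27 reaches it, so n = 3.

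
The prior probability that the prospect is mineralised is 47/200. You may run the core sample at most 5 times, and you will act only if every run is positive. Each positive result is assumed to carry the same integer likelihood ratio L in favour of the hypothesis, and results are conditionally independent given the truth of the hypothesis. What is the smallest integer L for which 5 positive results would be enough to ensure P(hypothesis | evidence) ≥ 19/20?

Prior odds = 0.235/0.765 = 47/153.
Target odds = 0.95/0.05 = 19.
Need L⁵ ≥ 19 ÷ (47/153) = 2907/47.
2⁵ = 32 < 2907/47 ≤ 243 = 3⁵, so L = 3.

3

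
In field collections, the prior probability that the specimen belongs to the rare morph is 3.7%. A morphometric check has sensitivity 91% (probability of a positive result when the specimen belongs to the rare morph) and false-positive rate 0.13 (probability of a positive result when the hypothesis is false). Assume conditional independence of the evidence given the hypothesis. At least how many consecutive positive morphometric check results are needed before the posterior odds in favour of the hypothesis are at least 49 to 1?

Prior odds = 0.037/0.963 = 37/963.
Likelihood ratio of a positive result = 0.91/0.13 = 7.
Target odds = 49.
Need (37/963) × 7ⁿ ≥ 49, i.e. 7ⁿ ≥ 47187/37.
7³ = 343 falls short of 47187/37 but 7⁴ = 2401 reaches it, so n = 4.

4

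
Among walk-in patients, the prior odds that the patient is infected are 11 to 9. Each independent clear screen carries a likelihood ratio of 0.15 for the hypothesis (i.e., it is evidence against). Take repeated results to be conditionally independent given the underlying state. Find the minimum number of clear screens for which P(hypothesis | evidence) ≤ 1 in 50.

3

Prior odds = 11/9.
Likelihood ratio per clear screen = 0.15.
Target odds: 0.02 ÷ 0.98 = 1/49.
Need (11/9) × 0.15ⁿ ≤ 1/49, i.e. 0.15ⁿ ≤ 9/539.
0.15² = 0.0225 is still above 9/539 but 0.15³ = 0.003375 is at or below it, so n = 3.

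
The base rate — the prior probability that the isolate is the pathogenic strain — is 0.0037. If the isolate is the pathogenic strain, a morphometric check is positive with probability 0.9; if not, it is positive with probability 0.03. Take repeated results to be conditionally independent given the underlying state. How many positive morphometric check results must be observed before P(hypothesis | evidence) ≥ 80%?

Prior odds = 0.0037/0.9963 = 37/9963.
Likelihood ratio of a positive = 0.9/0.03 = 30.
Target posterior odds = 0.8/0.2 = 4.
Require 30ⁿ ≥ 4 ÷ (37/9963) = 39852/37.
30² = 900 falls short of 39852/37 but 30³ = 27000 reaches it, so n = 3.

3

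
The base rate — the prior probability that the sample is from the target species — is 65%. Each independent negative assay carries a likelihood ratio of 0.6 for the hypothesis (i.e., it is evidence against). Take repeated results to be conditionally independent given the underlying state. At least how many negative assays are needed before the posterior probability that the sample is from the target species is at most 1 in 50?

Prior odds: 0.65 ÷ 0.35 = 13/7.
Likelihood ratio per negative assay = 0.6.
Target posterior odds = 0.02/0.98 = 1/49.
Need (13/7) × 0.6ⁿ ≤ 1/49, i.e. 0.6ⁿ ≤ 1/91.
0.6⁸ = 6561/390625 is still above 1/91 but 0.6⁹ = 19683/1953125 is at or below it, so n = 9.

9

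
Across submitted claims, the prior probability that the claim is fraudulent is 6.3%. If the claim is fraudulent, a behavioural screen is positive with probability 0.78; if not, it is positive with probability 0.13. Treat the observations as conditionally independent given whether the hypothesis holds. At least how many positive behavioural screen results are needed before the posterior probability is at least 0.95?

Prior odds: 0.063 ÷ 0.937 = 63/937.
Likelihood ratio of a positive = 0.78/0.13 = 6.
Target posterior odds = 0.95/0.05 = 19.
Require 6ⁿ ≥ 19 ÷ (63/937) = 17803/63.
6³ = 216 falls short of 17803/63 but 6⁴ = 1296 reaches it, so n = 4.

4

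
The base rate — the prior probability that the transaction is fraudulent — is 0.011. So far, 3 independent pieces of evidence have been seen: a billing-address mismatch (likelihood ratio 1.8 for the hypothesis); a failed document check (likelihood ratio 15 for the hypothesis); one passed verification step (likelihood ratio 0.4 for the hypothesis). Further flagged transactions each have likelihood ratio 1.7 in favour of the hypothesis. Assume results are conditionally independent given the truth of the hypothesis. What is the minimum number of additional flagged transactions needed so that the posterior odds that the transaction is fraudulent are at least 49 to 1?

12

Prior odds = 0.011/0.989 = 11/989.
Combined Bayes factor of the evidence already in hand = 1.8 × 15 × 0.4 = 10.8.
Odds after that evidence = (11/989) × 10.8 = 594/4945.
Target odds = 49.
Need 1.7ⁿ ≥ 49 ÷ (594/4945) = 242305/594.
1.7¹¹ ≈342.719 falls short of 242305/594 but 1.7¹² ≈582.622 reaches it, so n = 12.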